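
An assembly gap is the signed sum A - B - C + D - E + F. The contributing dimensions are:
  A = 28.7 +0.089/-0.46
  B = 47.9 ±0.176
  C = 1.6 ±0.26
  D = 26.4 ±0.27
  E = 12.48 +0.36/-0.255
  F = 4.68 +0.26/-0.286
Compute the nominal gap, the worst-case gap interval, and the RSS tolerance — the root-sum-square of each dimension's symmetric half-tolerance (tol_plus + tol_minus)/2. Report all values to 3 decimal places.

Stack each dimension's contribution:
  +A: nom +28.700 → Σnom=28.700; wc +0.089/-0.460 → slack +0.089/-0.460; half-tol=0.275, Σhalf²=0.075350
  -B: nom -47.900 → Σnom=-19.200; wc +0.176/-0.176 → slack +0.265/-0.636; half-tol=0.176, Σhalf²=0.106326
  -C: nom -1.600 → Σnom=-20.800; wc +0.260/-0.260 → slack +0.525/-0.896; half-tol=0.260, Σhalf²=0.173926
  +D: nom +26.400 → Σnom=5.600; wc +0.270/-0.270 → slack +0.795/-1.166; half-tol=0.270, Σhalf²=0.246826
  -E: nom -12.480 → Σnom=-6.880; wc +0.255/-0.360 → slack +1.050/-1.526; half-tol=0.307, Σhalf²=0.341383
  +F: nom +4.680 → Σnom=-2.200; wc +0.260/-0.286 → slack +1.310/-1.812; half-tol=0.273, Σhalf²=0.415912
Nominal = -2.200. Worst-case = [-2.200 - 1.812, -2.200 + 1.310] = [-4.012, -0.890]. RSS = √0.415912 = 0.645.

nominal=-2.200 wc=[-4.012,-0.890] rss=0.645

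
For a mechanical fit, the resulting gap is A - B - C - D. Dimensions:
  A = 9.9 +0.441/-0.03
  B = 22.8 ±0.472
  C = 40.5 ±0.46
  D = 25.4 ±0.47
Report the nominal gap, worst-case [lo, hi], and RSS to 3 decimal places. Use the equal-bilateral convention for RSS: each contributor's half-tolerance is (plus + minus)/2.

nominal=-78.800 wc=[-80.232,-76.957] rss=0.843

Stack each dimension's contribution:
  +A: nom +9.900 → Σnom=9.900; wc +0.441/-0.030 → slack +0.441/-0.030; half-tol=0.235, Σhalf²=0.055460
  -B: nom -22.800 → Σnom=-12.900; wc +0.472/-0.472 → slack +0.913/-0.502; half-tol=0.472, Σhalf²=0.278244
  -C: nom -40.500 → Σnom=-53.400; wc +0.460/-0.460 → slack +1.373/-0.962; half-tol=0.460, Σhalf²=0.489844
  -D: nom -25.400 → Σnom=-78.800; wc +0.470/-0.470 → slack +1.843/-1.432; half-tol=0.470, Σhalf²=0.710744
Nominal = -78.800. Worst-case = [-78.800 - 1.432, -78.800 + 1.843] = [-80.232, -76.957]. RSS = √0.710744 = 0.843.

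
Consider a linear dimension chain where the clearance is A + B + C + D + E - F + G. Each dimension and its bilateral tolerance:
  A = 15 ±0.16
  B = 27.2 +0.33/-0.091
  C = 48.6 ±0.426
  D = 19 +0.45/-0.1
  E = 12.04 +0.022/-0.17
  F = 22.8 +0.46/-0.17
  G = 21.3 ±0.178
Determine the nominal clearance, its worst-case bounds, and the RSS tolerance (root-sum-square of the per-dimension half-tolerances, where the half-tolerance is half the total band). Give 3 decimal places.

Stack each dimension's contribution:
  +A: nom +15.000 → Σnom=15.000; wc +0.160/-0.160 → slack +0.160/-0.160; half-tol=0.160, Σhalf²=0.025600
  +B: nom +27.200 → Σnom=42.200; wc +0.330/-0.091 → slack +0.490/-0.251; half-tol=0.211, Σhalf²=0.069910
  +C: nom +48.600 → Σnom=90.800; wc +0.426/-0.426 → slack +0.916/-0.677; half-tol=0.426, Σhalf²=0.251386
  +D: nom +19.000 → Σnom=109.800; wc +0.450/-0.100 → slack +1.366/-0.777; half-tol=0.275, Σhalf²=0.327011
  +E: nom +12.040 → Σnom=121.840; wc +0.022/-0.170 → slack +1.388/-0.947; half-tol=0.096, Σhalf²=0.336227
  -F: nom -22.800 → Σnom=99.040; wc +0.170/-0.460 → slack +1.558/-1.407; half-tol=0.315, Σhalf²=0.435452
  +G: nom +21.300 → Σnom=120.340; wc +0.178/-0.178 → slack +1.736/-1.585; half-tol=0.178, Σhalf²=0.467136
Nominal = 120.340. Worst-case = [120.340 - 1.585, 120.340 + 1.736] = [118.755, 122.076]. RSS = √0.467136 = 0.683.

nominal=120.340 wc=[118.755,122.076] rss=0.683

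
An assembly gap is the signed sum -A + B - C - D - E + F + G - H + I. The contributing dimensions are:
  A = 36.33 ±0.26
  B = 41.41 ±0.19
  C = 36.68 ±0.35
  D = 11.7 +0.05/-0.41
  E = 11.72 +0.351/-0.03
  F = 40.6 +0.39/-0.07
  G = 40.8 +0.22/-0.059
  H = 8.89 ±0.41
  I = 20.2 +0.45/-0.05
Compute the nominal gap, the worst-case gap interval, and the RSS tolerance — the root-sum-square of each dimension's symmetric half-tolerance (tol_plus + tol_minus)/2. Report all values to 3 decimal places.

nominal=37.690 wc=[35.900,40.400] rss=0.786

Stack each dimension's contribution:
  -A: nom -36.330 → Σnom=-36.330; wc +0.260/-0.260 → slack +0.260/-0.260; half-tol=0.260, Σhalf²=0.067600
  +B: nom +41.410 → Σnom=5.080; wc +0.190/-0.190 → slack +0.450/-0.450; half-tol=0.190, Σhalf²=0.103700
  -C: nom -36.680 → Σnom=-31.600; wc +0.350/-0.350 → slack +0.800/-0.800; half-tol=0.350, Σhalf²=0.226200
  -D: nom -11.700 → Σnom=-43.300; wc +0.410/-0.050 → slack +1.210/-0.850; half-tol=0.230, Σhalf²=0.279100
  -E: nom -11.720 → Σnom=-55.020; wc +0.030/-0.351 → slack +1.240/-1.201; half-tol=0.191, Σhalf²=0.315390
  +F: nom +40.600 → Σnom=-14.420; wc +0.390/-0.070 → slack +1.630/-1.271; half-tol=0.230, Σhalf²=0.368290
  +G: nom +40.800 → Σnom=26.380; wc +0.220/-0.059 → slack +1.850/-1.330; half-tol=0.140, Σhalf²=0.387751
  -H: nom -8.890 → Σnom=17.490; wc +0.410/-0.410 → slack +2.260/-1.740; half-tol=0.410, Σhalf²=0.555851
  +I: nom +20.200 → Σnom=37.690; wc +0.450/-0.050 → slack +2.710/-1.790; half-tol=0.250, Σhalf²=0.618351
Nominal = 37.690. Worst-case = [37.690 - 1.790, 37.690 + 2.710] = [35.900, 40.400]. RSS = √0.618351 = 0.786.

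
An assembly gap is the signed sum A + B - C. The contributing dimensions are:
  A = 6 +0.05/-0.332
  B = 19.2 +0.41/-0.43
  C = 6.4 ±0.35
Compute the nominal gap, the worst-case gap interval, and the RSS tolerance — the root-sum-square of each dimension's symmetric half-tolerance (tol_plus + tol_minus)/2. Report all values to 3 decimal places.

Stack each dimension's contribution:
  +A: nom +6.000 → Σnom=6.000; wc +0.050/-0.332 → slack +0.050/-0.332; half-tol=0.191, Σhalf²=0.036481
  +B: nom +19.200 → Σnom=25.200; wc +0.410/-0.430 → slack +0.460/-0.762; half-tol=0.420, Σhalf²=0.212881
  -C: nom -6.400 → Σnom=18.800; wc +0.350/-0.350 → slack +0.810/-1.112; half-tol=0.350, Σhalf²=0.335381
Nominal = 18.800. Worst-case = [18.800 - 1.112, 18.800 + 0.810] = [17.688, 19.610]. RSS = √0.335381 = 0.579.

nominal=18.800 wc=[17.688,19.610] rss=0.579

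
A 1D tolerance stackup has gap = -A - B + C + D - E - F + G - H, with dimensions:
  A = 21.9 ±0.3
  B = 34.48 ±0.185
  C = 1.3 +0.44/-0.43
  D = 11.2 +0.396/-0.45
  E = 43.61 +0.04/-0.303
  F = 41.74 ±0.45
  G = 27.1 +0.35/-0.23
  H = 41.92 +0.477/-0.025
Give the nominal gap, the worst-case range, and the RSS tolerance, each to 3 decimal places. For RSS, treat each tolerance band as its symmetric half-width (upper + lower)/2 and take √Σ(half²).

nominal=-144.050 wc=[-146.612,-141.601] rss=0.933

Stack each dimension's contribution:
  -A: nom -21.900 → Σnom=-21.900; wc +0.300/-0.300 → slack +0.300/-0.300; half-tol=0.300, Σhalf²=0.090000
  -B: nom -34.480 → Σnom=-56.380; wc +0.185/-0.185 → slack +0.485/-0.485; half-tol=0.185, Σhalf²=0.124225
  +C: nom +1.300 → Σnom=-55.080; wc +0.440/-0.430 → slack +0.925/-0.915; half-tol=0.435, Σhalf²=0.313450
  +D: nom +11.200 → Σnom=-43.880; wc +0.396/-0.450 → slack +1.321/-1.365; half-tol=0.423, Σhalf²=0.492379
  -E: nom -43.610 → Σnom=-87.490; wc +0.303/-0.040 → slack +1.624/-1.405; half-tol=0.171, Σhalf²=0.521791
  -F: nom -41.740 → Σnom=-129.230; wc +0.450/-0.450 → slack +2.074/-1.855; half-tol=0.450, Σhalf²=0.724291
  +G: nom +27.100 → Σnom=-102.130; wc +0.350/-0.230 → slack +2.424/-2.085; half-tol=0.290, Σhalf²=0.808391
  -H: nom -41.920 → Σnom=-144.050; wc +0.025/-0.477 → slack +2.449/-2.562; half-tol=0.251, Σhalf²=0.871392
Nominal = -144.050. Worst-case = [-144.050 - 2.562, -144.050 + 2.449] = [-146.612, -141.601]. RSS = √0.871392 = 0.933.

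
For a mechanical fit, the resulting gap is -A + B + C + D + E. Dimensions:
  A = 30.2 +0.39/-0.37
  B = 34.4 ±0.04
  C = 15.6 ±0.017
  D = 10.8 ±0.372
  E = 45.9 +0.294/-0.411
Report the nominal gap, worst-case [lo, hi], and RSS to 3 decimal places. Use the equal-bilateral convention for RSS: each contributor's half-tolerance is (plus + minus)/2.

Stack each dimension's contribution:
  -A: nom -30.200 → Σnom=-30.200; wc +0.370/-0.390 → slack +0.370/-0.390; half-tol=0.380, Σhalf²=0.144400
  +B: nom +34.400 → Σnom=4.200; wc +0.040/-0.040 → slack +0.410/-0.430; half-tol=0.040, Σhalf²=0.146000
  +C: nom +15.600 → Σnom=19.800; wc +0.017/-0.017 → slack +0.427/-0.447; half-tol=0.017, Σhalf²=0.146289
  +D: nom +10.800 → Σnom=30.600; wc +0.372/-0.372 → slack +0.799/-0.819; half-tol=0.372, Σhalf²=0.284673
  +E: nom +45.900 → Σnom=76.500; wc +0.294/-0.411 → slack +1.093/-1.230; half-tol=0.352, Σhalf²=0.408929
Nominal = 76.500. Worst-case = [76.500 - 1.230, 76.500 + 1.093] = [75.270, 77.593]. RSS = √0.408929 = 0.639.

nominal=76.500 wc=[75.270,77.593] rss=0.639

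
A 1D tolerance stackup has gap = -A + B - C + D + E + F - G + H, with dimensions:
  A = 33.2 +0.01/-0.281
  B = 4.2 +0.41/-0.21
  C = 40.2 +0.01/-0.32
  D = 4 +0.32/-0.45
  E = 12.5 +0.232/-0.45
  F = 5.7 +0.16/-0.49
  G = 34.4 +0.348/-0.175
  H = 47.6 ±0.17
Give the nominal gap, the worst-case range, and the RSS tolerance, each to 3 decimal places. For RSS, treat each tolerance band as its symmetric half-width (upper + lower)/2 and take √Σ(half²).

nominal=-33.800 wc=[-35.938,-31.732] rss=0.782

Stack each dimension's contribution:
  -A: nom -33.200 → Σnom=-33.200; wc +0.281/-0.010 → slack +0.281/-0.010; half-tol=0.146, Σhalf²=0.021170
  +B: nom +4.200 → Σnom=-29.000; wc +0.410/-0.210 → slack +0.691/-0.220; half-tol=0.310, Σhalf²=0.117270
  -C: nom -40.200 → Σnom=-69.200; wc +0.320/-0.010 → slack +1.011/-0.230; half-tol=0.165, Σhalf²=0.144495
  +D: nom +4.000 → Σnom=-65.200; wc +0.320/-0.450 → slack +1.331/-0.680; half-tol=0.385, Σhalf²=0.292720
  +E: nom +12.500 → Σnom=-52.700; wc +0.232/-0.450 → slack +1.563/-1.130; half-tol=0.341, Σhalf²=0.409001
  +F: nom +5.700 → Σnom=-47.000; wc +0.160/-0.490 → slack +1.723/-1.620; half-tol=0.325, Σhalf²=0.514626
  -G: nom -34.400 → Σnom=-81.400; wc +0.175/-0.348 → slack +1.898/-1.968; half-tol=0.261, Σhalf²=0.583009
  +H: nom +47.600 → Σnom=-33.800; wc +0.170/-0.170 → slack +2.068/-2.138; half-tol=0.170, Σhalf²=0.611909
Nominal = -33.800. Worst-case = [-33.800 - 2.138, -33.800 + 2.068] = [-35.938, -31.732]. RSS = √0.611909 = 0.782.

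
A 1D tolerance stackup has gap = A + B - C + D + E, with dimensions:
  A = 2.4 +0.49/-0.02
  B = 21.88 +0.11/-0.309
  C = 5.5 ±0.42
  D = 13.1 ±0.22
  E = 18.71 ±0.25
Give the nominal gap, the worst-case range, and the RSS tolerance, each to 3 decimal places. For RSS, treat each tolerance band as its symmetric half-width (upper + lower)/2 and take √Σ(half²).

Stack each dimension's contribution:
  +A: nom +2.400 → Σnom=2.400; wc +0.490/-0.020 → slack +0.490/-0.020; half-tol=0.255, Σhalf²=0.065025
  +B: nom +21.880 → Σnom=24.280; wc +0.110/-0.309 → slack +0.600/-0.329; half-tol=0.209, Σhalf²=0.108915
  -C: nom -5.500 → Σnom=18.780; wc +0.420/-0.420 → slack +1.020/-0.749; half-tol=0.420, Σhalf²=0.285315
  +D: nom +13.100 → Σnom=31.880; wc +0.220/-0.220 → slack +1.240/-0.969; half-tol=0.220, Σhalf²=0.333715
  +E: nom +18.710 → Σnom=50.590; wc +0.250/-0.250 → slack +1.490/-1.219; half-tol=0.250, Σhalf²=0.396215
Nominal = 50.590. Worst-case = [50.590 - 1.219, 50.590 + 1.490] = [49.371, 52.080]. RSS = √0.396215 = 0.629.

nominal=50.590 wc=[49.371,52.080] rss=0.629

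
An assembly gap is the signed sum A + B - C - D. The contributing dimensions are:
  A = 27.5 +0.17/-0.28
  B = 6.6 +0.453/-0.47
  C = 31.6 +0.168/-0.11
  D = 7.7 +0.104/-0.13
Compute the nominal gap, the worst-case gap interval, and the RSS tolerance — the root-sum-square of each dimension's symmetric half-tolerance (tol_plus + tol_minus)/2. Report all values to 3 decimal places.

Stack each dimension's contribution:
  +A: nom +27.500 → Σnom=27.500; wc +0.170/-0.280 → slack +0.170/-0.280; half-tol=0.225, Σhalf²=0.050625
  +B: nom +6.600 → Σnom=34.100; wc +0.453/-0.470 → slack +0.623/-0.750; half-tol=0.462, Σhalf²=0.263607
  -C: nom -31.600 → Σnom=2.500; wc +0.110/-0.168 → slack +0.733/-0.918; half-tol=0.139, Σhalf²=0.282928
  -D: nom -7.700 → Σnom=-5.200; wc +0.130/-0.104 → slack +0.863/-1.022; half-tol=0.117, Σhalf²=0.296617
Nominal = -5.200. Worst-case = [-5.200 - 1.022, -5.200 + 0.863] = [-6.222, -4.337]. RSS = √0.296617 = 0.545.

nominal=-5.200 wc=[-6.222,-4.337] rss=0.545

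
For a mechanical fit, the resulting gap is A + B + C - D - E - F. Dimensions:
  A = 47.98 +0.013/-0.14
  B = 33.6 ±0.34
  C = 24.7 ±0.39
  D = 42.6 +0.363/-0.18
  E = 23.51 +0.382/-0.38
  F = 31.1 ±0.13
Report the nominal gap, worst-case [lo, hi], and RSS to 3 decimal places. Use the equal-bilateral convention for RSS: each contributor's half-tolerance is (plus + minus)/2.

Stack each dimension's contribution:
  +A: nom +47.980 → Σnom=47.980; wc +0.013/-0.140 → slack +0.013/-0.140; half-tol=0.077, Σhalf²=0.005852
  +B: nom +33.600 → Σnom=81.580; wc +0.340/-0.340 → slack +0.353/-0.480; half-tol=0.340, Σhalf²=0.121452
  +C: nom +24.700 → Σnom=106.280; wc +0.390/-0.390 → slack +0.743/-0.870; half-tol=0.390, Σhalf²=0.273552
  -D: nom -42.600 → Σnom=63.680; wc +0.180/-0.363 → slack +0.923/-1.233; half-tol=0.271, Σhalf²=0.347265
  -E: nom -23.510 → Σnom=40.170; wc +0.380/-0.382 → slack +1.303/-1.615; half-tol=0.381, Σhalf²=0.492426
  -F: nom -31.100 → Σnom=9.070; wc +0.130/-0.130 → slack +1.433/-1.745; half-tol=0.130, Σhalf²=0.509326
Nominal = 9.070. Worst-case = [9.070 - 1.745, 9.070 + 1.433] = [7.325, 10.503]. RSS = √0.509326 = 0.714.

nominal=9.070 wc=[7.325,10.503] rss=0.714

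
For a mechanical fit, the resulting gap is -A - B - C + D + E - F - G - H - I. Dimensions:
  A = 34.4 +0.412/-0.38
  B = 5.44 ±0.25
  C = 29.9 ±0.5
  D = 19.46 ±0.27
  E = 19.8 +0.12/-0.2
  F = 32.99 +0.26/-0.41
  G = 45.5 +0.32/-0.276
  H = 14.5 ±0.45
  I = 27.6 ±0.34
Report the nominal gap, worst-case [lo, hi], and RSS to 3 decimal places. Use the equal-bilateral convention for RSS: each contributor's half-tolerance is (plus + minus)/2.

nominal=-151.070 wc=[-154.072,-148.074] rss=1.043

Stack each dimension's contribution:
  -A: nom -34.400 → Σnom=-34.400; wc +0.380/-0.412 → slack +0.380/-0.412; half-tol=0.396, Σhalf²=0.156816
  -B: nom -5.440 → Σnom=-39.840; wc +0.250/-0.250 → slack +0.630/-0.662; half-tol=0.250, Σhalf²=0.219316
  -C: nom -29.900 → Σnom=-69.740; wc +0.500/-0.500 → slack +1.130/-1.162; half-tol=0.500, Σhalf²=0.469316
  +D: nom +19.460 → Σnom=-50.280; wc +0.270/-0.270 → slack +1.400/-1.432; half-tol=0.270, Σhalf²=0.542216
  +E: nom +19.800 → Σnom=-30.480; wc +0.120/-0.200 → slack +1.520/-1.632; half-tol=0.160, Σhalf²=0.567816
  -F: nom -32.990 → Σnom=-63.470; wc +0.410/-0.260 → slack +1.930/-1.892; half-tol=0.335, Σhalf²=0.680041
  -G: nom -45.500 → Σnom=-108.970; wc +0.276/-0.320 → slack +2.206/-2.212; half-tol=0.298, Σhalf²=0.768845
  -H: nom -14.500 → Σnom=-123.470; wc +0.450/-0.450 → slack +2.656/-2.662; half-tol=0.450, Σhalf²=0.971345
  -I: nom -27.600 → Σnom=-151.070; wc +0.340/-0.340 → slack +2.996/-3.002; half-tol=0.340, Σhalf²=1.086945
Nominal = -151.070. Worst-case = [-151.070 - 3.002, -151.070 + 2.996] = [-154.072, -148.074]. RSS = √1.086945 = 1.043.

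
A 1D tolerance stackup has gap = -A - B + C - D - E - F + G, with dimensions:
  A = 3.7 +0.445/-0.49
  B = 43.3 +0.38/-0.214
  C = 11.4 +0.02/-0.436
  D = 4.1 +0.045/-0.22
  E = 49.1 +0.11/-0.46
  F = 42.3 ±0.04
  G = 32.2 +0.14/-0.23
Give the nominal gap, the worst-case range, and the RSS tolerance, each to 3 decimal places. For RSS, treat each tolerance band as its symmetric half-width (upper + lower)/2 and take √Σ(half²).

nominal=-98.900 wc=[-100.586,-97.316] rss=0.702

Stack each dimension's contribution:
  -A: nom -3.700 → Σnom=-3.700; wc +0.490/-0.445 → slack +0.490/-0.445; half-tol=0.468, Σhalf²=0.218556
  -B: nom -43.300 → Σnom=-47.000; wc +0.214/-0.380 → slack +0.704/-0.825; half-tol=0.297, Σhalf²=0.306765
  +C: nom +11.400 → Σnom=-35.600; wc +0.020/-0.436 → slack +0.724/-1.261; half-tol=0.228, Σhalf²=0.358749
  -D: nom -4.100 → Σnom=-39.700; wc +0.220/-0.045 → slack +0.944/-1.306; half-tol=0.133, Σhalf²=0.376306
  -E: nom -49.100 → Σnom=-88.800; wc +0.460/-0.110 → slack +1.404/-1.416; half-tol=0.285, Σhalf²=0.457531
  -F: nom -42.300 → Σnom=-131.100; wc +0.040/-0.040 → slack +1.444/-1.456; half-tol=0.040, Σhalf²=0.459131
  +G: nom +32.200 → Σnom=-98.900; wc +0.140/-0.230 → slack +1.584/-1.686; half-tol=0.185, Σhalf²=0.493356
Nominal = -98.900. Worst-case = [-98.900 - 1.686, -98.900 + 1.584] = [-100.586, -97.316]. RSS = √0.493356 = 0.702.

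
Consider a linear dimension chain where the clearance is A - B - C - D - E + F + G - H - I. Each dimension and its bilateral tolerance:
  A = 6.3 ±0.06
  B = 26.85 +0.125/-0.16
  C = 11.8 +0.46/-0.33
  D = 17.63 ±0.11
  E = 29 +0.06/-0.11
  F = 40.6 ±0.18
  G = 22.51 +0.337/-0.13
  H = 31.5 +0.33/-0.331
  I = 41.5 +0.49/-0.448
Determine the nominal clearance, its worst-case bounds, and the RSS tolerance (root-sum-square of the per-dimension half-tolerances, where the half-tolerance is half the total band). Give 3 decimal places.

nominal=-88.870 wc=[-90.815,-86.804] rss=0.784

Stack each dimension's contribution:
  +A: nom +6.300 → Σnom=6.300; wc +0.060/-0.060 → slack +0.060/-0.060; half-tol=0.060, Σhalf²=0.003600
  -B: nom -26.850 → Σnom=-20.550; wc +0.160/-0.125 → slack +0.220/-0.185; half-tol=0.143, Σhalf²=0.023906
  -C: nom -11.800 → Σnom=-32.350; wc +0.330/-0.460 → slack +0.550/-0.645; half-tol=0.395, Σhalf²=0.179931
  -D: nom -17.630 → Σnom=-49.980; wc +0.110/-0.110 → slack +0.660/-0.755; half-tol=0.110, Σhalf²=0.192031
  -E: nom -29.000 → Σnom=-78.980; wc +0.110/-0.060 → slack +0.770/-0.815; half-tol=0.085, Σhalf²=0.199256
  +F: nom +40.600 → Σnom=-38.380; wc +0.180/-0.180 → slack +0.950/-0.995; half-tol=0.180, Σhalf²=0.231656
  +G: nom +22.510 → Σnom=-15.870; wc +0.337/-0.130 → slack +1.287/-1.125; half-tol=0.234, Σhalf²=0.286179
  -H: nom -31.500 → Σnom=-47.370; wc +0.331/-0.330 → slack +1.618/-1.455; half-tol=0.331, Σhalf²=0.395409
  -I: nom -41.500 → Σnom=-88.870; wc +0.448/-0.490 → slack +2.066/-1.945; half-tol=0.469, Σhalf²=0.615370
Nominal = -88.870. Worst-case = [-88.870 - 1.945, -88.870 + 2.066] = [-90.815, -86.804]. RSS = √0.615370 = 0.784.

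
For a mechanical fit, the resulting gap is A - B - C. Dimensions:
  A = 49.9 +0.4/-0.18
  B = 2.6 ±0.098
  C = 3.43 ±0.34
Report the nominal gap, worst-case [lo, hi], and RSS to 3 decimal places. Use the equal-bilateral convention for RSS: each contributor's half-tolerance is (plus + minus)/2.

nominal=43.870 wc=[43.252,44.708] rss=0.457

Stack each dimension's contribution:
  +A: nom +49.900 → Σnom=49.900; wc +0.400/-0.180 → slack +0.400/-0.180; half-tol=0.290, Σhalf²=0.084100
  -B: nom -2.600 → Σnom=47.300; wc +0.098/-0.098 → slack +0.498/-0.278; half-tol=0.098, Σhalf²=0.093704
  -C: nom -3.430 → Σnom=43.870; wc +0.340/-0.340 → slack +0.838/-0.618; half-tol=0.340, Σhalf²=0.209304
Nominal = 43.870. Worst-case = [43.870 - 0.618, 43.870 + 0.838] = [43.252, 44.708]. RSS = √0.209304 = 0.457.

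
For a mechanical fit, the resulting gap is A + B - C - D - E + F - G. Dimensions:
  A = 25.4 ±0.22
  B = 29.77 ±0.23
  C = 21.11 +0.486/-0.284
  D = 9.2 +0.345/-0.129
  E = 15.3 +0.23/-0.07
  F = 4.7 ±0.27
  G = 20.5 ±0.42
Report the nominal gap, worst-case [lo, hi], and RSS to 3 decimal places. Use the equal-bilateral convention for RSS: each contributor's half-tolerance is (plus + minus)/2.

Stack each dimension's contribution:
  +A: nom +25.400 → Σnom=25.400; wc +0.220/-0.220 → slack +0.220/-0.220; half-tol=0.220, Σhalf²=0.048400
  +B: nom +29.770 → Σnom=55.170; wc +0.230/-0.230 → slack +0.450/-0.450; half-tol=0.230, Σhalf²=0.101300
  -C: nom -21.110 → Σnom=34.060; wc +0.284/-0.486 → slack +0.734/-0.936; half-tol=0.385, Σhalf²=0.249525
  -D: nom -9.200 → Σnom=24.860; wc +0.129/-0.345 → slack +0.863/-1.281; half-tol=0.237, Σhalf²=0.305694
  -E: nom -15.300 → Σnom=9.560; wc +0.070/-0.230 → slack +0.933/-1.511; half-tol=0.150, Σhalf²=0.328194
  +F: nom +4.700 → Σnom=14.260; wc +0.270/-0.270 → slack +1.203/-1.781; half-tol=0.270, Σhalf²=0.401094
  -G: nom -20.500 → Σnom=-6.240; wc +0.420/-0.420 → slack +1.623/-2.201; half-tol=0.420, Σhalf²=0.577494
Nominal = -6.240. Worst-case = [-6.240 - 2.201, -6.240 + 1.623] = [-8.441, -4.617]. RSS = √0.577494 = 0.760.

nominal=-6.240 wc=[-8.441,-4.617] rss=0.760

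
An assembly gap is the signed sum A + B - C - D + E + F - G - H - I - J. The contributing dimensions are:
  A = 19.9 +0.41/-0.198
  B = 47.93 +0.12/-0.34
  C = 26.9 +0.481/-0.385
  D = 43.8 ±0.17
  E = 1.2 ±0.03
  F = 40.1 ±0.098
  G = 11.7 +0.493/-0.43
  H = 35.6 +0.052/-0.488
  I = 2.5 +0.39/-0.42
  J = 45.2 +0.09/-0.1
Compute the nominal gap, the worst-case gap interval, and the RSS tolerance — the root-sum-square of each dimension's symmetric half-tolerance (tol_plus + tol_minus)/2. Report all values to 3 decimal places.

nominal=-56.570 wc=[-58.912,-53.919] rss=0.912

Stack each dimension's contribution:
  +A: nom +19.900 → Σnom=19.900; wc +0.410/-0.198 → slack +0.410/-0.198; half-tol=0.304, Σhalf²=0.092416
  +B: nom +47.930 → Σnom=67.830; wc +0.120/-0.340 → slack +0.530/-0.538; half-tol=0.230, Σhalf²=0.145316
  -C: nom -26.900 → Σnom=40.930; wc +0.385/-0.481 → slack +0.915/-1.019; half-tol=0.433, Σhalf²=0.332805
  -D: nom -43.800 → Σnom=-2.870; wc +0.170/-0.170 → slack +1.085/-1.189; half-tol=0.170, Σhalf²=0.361705
  +E: nom +1.200 → Σnom=-1.670; wc +0.030/-0.030 → slack +1.115/-1.219; half-tol=0.030, Σhalf²=0.362605
  +F: nom +40.100 → Σnom=38.430; wc +0.098/-0.098 → slack +1.213/-1.317; half-tol=0.098, Σhalf²=0.372209
  -G: nom -11.700 → Σnom=26.730; wc +0.430/-0.493 → slack +1.643/-1.810; half-tol=0.462, Σhalf²=0.585191
  -H: nom -35.600 → Σnom=-8.870; wc +0.488/-0.052 → slack +2.131/-1.862; half-tol=0.270, Σhalf²=0.658091
  -I: nom -2.500 → Σnom=-11.370; wc +0.420/-0.390 → slack +2.551/-2.252; half-tol=0.405, Σhalf²=0.822116
  -J: nom -45.200 → Σnom=-56.570; wc +0.100/-0.090 → slack +2.651/-2.342; half-tol=0.095, Σhalf²=0.831141
Nominal = -56.570. Worst-case = [-56.570 - 2.342, -56.570 + 2.651] = [-58.912, -53.919]. RSS = √0.831141 = 0.912.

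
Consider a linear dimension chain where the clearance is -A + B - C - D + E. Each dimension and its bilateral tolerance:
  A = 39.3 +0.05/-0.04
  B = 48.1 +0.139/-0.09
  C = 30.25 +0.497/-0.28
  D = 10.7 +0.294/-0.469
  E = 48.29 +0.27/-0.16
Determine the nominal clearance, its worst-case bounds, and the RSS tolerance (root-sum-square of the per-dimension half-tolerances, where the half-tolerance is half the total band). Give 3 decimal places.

nominal=16.140 wc=[15.049,17.338] rss=0.598

Stack each dimension's contribution:
  -A: nom -39.300 → Σnom=-39.300; wc +0.040/-0.050 → slack +0.040/-0.050; half-tol=0.045, Σhalf²=0.002025
  +B: nom +48.100 → Σnom=8.800; wc +0.139/-0.090 → slack +0.179/-0.140; half-tol=0.115, Σhalf²=0.015135
  -C: nom -30.250 → Σnom=-21.450; wc +0.280/-0.497 → slack +0.459/-0.637; half-tol=0.389, Σhalf²=0.166068
  -D: nom -10.700 → Σnom=-32.150; wc +0.469/-0.294 → slack +0.928/-0.931; half-tol=0.381, Σhalf²=0.311610
  +E: nom +48.290 → Σnom=16.140; wc +0.270/-0.160 → slack +1.198/-1.091; half-tol=0.215, Σhalf²=0.357835
Nominal = 16.140. Worst-case = [16.140 - 1.091, 16.140 + 1.198] = [15.049, 17.338]. RSS = √0.357835 = 0.598.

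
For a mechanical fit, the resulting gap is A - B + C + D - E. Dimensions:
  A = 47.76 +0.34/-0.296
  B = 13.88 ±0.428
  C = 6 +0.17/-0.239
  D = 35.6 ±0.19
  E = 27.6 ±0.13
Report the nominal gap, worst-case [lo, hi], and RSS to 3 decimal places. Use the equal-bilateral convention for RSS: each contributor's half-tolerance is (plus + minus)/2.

nominal=47.880 wc=[46.597,49.138] rss=0.616

Stack each dimension's contribution:
  +A: nom +47.760 → Σnom=47.760; wc +0.340/-0.296 → slack +0.340/-0.296; half-tol=0.318, Σhalf²=0.101124
  -B: nom -13.880 → Σnom=33.880; wc +0.428/-0.428 → slack +0.768/-0.724; half-tol=0.428, Σhalf²=0.284308
  +C: nom +6.000 → Σnom=39.880; wc +0.170/-0.239 → slack +0.938/-0.963; half-tol=0.205, Σhalf²=0.326128
  +D: nom +35.600 → Σnom=75.480; wc +0.190/-0.190 → slack +1.128/-1.153; half-tol=0.190, Σhalf²=0.362228
  -E: nom -27.600 → Σnom=47.880; wc +0.130/-0.130 → slack +1.258/-1.283; half-tol=0.130, Σhalf²=0.379128
Nominal = 47.880. Worst-case = [47.880 - 1.283, 47.880 + 1.258] = [46.597, 49.138]. RSS = √0.379128 = 0.616.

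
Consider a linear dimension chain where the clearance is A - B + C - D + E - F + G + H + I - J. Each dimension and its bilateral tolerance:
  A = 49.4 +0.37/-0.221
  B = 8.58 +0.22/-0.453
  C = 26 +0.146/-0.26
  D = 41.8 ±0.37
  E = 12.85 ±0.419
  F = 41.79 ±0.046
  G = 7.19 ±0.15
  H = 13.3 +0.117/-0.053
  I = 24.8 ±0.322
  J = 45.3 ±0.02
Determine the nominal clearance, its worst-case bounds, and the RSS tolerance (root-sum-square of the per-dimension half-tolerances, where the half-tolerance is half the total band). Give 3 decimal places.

Stack each dimension's contribution:
  +A: nom +49.400 → Σnom=49.400; wc +0.370/-0.221 → slack +0.370/-0.221; half-tol=0.295, Σhalf²=0.087320
  -B: nom -8.580 → Σnom=40.820; wc +0.453/-0.220 → slack +0.823/-0.441; half-tol=0.337, Σhalf²=0.200553
  +C: nom +26.000 → Σnom=66.820; wc +0.146/-0.260 → slack +0.969/-0.701; half-tol=0.203, Σhalf²=0.241762
  -D: nom -41.800 → Σnom=25.020; wc +0.370/-0.370 → slack +1.339/-1.071; half-tol=0.370, Σhalf²=0.378661
  +E: nom +12.850 → Σnom=37.870; wc +0.419/-0.419 → slack +1.758/-1.490; half-tol=0.419, Σhalf²=0.554222
  -F: nom -41.790 → Σnom=-3.920; wc +0.046/-0.046 → slack +1.804/-1.536; half-tol=0.046, Σhalf²=0.556338
  +G: nom +7.190 → Σnom=3.270; wc +0.150/-0.150 → slack +1.954/-1.686; half-tol=0.150, Σhalf²=0.578838
  +H: nom +13.300 → Σnom=16.570; wc +0.117/-0.053 → slack +2.071/-1.739; half-tol=0.085, Σhalf²=0.586063
  +I: nom +24.800 → Σnom=41.370; wc +0.322/-0.322 → slack +2.393/-2.061; half-tol=0.322, Σhalf²=0.689747
  -J: nom -45.300 → Σnom=-3.930; wc +0.020/-0.020 → slack +2.413/-2.081; half-tol=0.020, Σhalf²=0.690147
Nominal = -3.930. Worst-case = [-3.930 - 2.081, -3.930 + 2.413] = [-6.011, -1.517]. RSS = √0.690147 = 0.831.

nominal=-3.930 wc=[-6.011,-1.517] rss=0.831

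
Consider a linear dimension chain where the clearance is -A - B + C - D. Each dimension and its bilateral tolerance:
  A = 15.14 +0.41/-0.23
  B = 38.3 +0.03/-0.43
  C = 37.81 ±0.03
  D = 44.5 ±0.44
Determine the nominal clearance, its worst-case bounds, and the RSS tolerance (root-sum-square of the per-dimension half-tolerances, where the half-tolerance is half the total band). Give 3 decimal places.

Stack each dimension's contribution:
  -A: nom -15.140 → Σnom=-15.140; wc +0.230/-0.410 → slack +0.230/-0.410; half-tol=0.320, Σhalf²=0.102400
  -B: nom -38.300 → Σnom=-53.440; wc +0.430/-0.030 → slack +0.660/-0.440; half-tol=0.230, Σhalf²=0.155300
  +C: nom +37.810 → Σnom=-15.630; wc +0.030/-0.030 → slack +0.690/-0.470; half-tol=0.030, Σhalf²=0.156200
  -D: nom -44.500 → Σnom=-60.130; wc +0.440/-0.440 → slack +1.130/-0.910; half-tol=0.440, Σhalf²=0.349800
Nominal = -60.130. Worst-case = [-60.130 - 0.910, -60.130 + 1.130] = [-61.040, -59.000]. RSS = √0.349800 = 0.591.

nominal=-60.130 wc=[-61.040,-59.000] rss=0.591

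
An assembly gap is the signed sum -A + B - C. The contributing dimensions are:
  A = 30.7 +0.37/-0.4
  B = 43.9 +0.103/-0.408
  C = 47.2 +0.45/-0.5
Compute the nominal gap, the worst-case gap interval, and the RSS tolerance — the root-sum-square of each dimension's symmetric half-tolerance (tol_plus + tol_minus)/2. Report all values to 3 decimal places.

nominal=-34.000 wc=[-35.228,-32.997] rss=0.663

Stack each dimension's contribution:
  -A: nom -30.700 → Σnom=-30.700; wc +0.400/-0.370 → slack +0.400/-0.370; half-tol=0.385, Σhalf²=0.148225
  +B: nom +43.900 → Σnom=13.200; wc +0.103/-0.408 → slack +0.503/-0.778; half-tol=0.256, Σhalf²=0.213505
  -C: nom -47.200 → Σnom=-34.000; wc +0.500/-0.450 → slack +1.003/-1.228; half-tol=0.475, Σhalf²=0.439130
Nominal = -34.000. Worst-case = [-34.000 - 1.228, -34.000 + 1.003] = [-35.228, -32.997]. RSS = √0.439130 = 0.663.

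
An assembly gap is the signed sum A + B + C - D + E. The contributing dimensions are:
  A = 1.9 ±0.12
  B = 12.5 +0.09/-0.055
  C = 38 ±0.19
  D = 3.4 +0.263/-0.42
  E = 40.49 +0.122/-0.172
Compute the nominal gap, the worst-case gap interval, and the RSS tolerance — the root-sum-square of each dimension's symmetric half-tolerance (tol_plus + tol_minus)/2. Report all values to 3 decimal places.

nominal=89.490 wc=[88.690,90.432] rss=0.440

Stack each dimension's contribution:
  +A: nom +1.900 → Σnom=1.900; wc +0.120/-0.120 → slack +0.120/-0.120; half-tol=0.120, Σhalf²=0.014400
  +B: nom +12.500 → Σnom=14.400; wc +0.090/-0.055 → slack +0.210/-0.175; half-tol=0.072, Σhalf²=0.019656
  +C: nom +38.000 → Σnom=52.400; wc +0.190/-0.190 → slack +0.400/-0.365; half-tol=0.190, Σhalf²=0.055756
  -D: nom -3.400 → Σnom=49.000; wc +0.420/-0.263 → slack +0.820/-0.628; half-tol=0.342, Σhalf²=0.172379
  +E: nom +40.490 → Σnom=89.490; wc +0.122/-0.172 → slack +0.942/-0.800; half-tol=0.147, Σhalf²=0.193988
Nominal = 89.490. Worst-case = [89.490 - 0.800, 89.490 + 0.942] = [88.690, 90.432]. RSS = √0.193988 = 0.440.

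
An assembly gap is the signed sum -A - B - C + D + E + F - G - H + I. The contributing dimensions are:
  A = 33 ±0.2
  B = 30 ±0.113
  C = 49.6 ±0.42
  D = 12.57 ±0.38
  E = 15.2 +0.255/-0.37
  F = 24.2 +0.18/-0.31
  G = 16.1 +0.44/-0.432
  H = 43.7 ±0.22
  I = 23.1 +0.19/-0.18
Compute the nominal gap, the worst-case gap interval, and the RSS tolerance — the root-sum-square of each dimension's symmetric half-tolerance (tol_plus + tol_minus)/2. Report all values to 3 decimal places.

Stack each dimension's contribution:
  -A: nom -33.000 → Σnom=-33.000; wc +0.200/-0.200 → slack +0.200/-0.200; half-tol=0.200, Σhalf²=0.040000
  -B: nom -30.000 → Σnom=-63.000; wc +0.113/-0.113 → slack +0.313/-0.313; half-tol=0.113, Σhalf²=0.052769
  -C: nom -49.600 → Σnom=-112.600; wc +0.420/-0.420 → slack +0.733/-0.733; half-tol=0.420, Σhalf²=0.229169
  +D: nom +12.570 → Σnom=-100.030; wc +0.380/-0.380 → slack +1.113/-1.113; half-tol=0.380, Σhalf²=0.373569
  +E: nom +15.200 → Σnom=-84.830; wc +0.255/-0.370 → slack +1.368/-1.483; half-tol=0.312, Σhalf²=0.471225
  +F: nom +24.200 → Σnom=-60.630; wc +0.180/-0.310 → slack +1.548/-1.793; half-tol=0.245, Σhalf²=0.531250
  -G: nom -16.100 → Σnom=-76.730; wc +0.432/-0.440 → slack +1.980/-2.233; half-tol=0.436, Σhalf²=0.721346
  -H: nom -43.700 → Σnom=-120.430; wc +0.220/-0.220 → slack +2.200/-2.453; half-tol=0.220, Σhalf²=0.769746
  +I: nom +23.100 → Σnom=-97.330; wc +0.190/-0.180 → slack +2.390/-2.633; half-tol=0.185, Σhalf²=0.803971
Nominal = -97.330. Worst-case = [-97.330 - 2.633, -97.330 + 2.390] = [-99.963, -94.940]. RSS = √0.803971 = 0.897.

nominal=-97.330 wc=[-99.963,-94.940] rss=0.897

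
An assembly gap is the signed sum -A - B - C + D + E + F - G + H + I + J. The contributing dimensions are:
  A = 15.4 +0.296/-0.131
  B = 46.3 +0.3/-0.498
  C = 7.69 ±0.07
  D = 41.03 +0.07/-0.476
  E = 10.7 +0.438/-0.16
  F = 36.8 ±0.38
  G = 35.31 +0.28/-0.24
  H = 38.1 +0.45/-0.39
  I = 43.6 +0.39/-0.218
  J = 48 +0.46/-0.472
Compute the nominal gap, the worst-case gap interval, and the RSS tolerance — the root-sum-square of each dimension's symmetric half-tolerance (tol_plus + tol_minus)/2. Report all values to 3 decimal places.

nominal=113.530 wc=[110.488,116.657] rss=1.035

Stack each dimension's contribution:
  -A: nom -15.400 → Σnom=-15.400; wc +0.131/-0.296 → slack +0.131/-0.296; half-tol=0.213, Σhalf²=0.045582
  -B: nom -46.300 → Σnom=-61.700; wc +0.498/-0.300 → slack +0.629/-0.596; half-tol=0.399, Σhalf²=0.204783
  -C: nom -7.690 → Σnom=-69.390; wc +0.070/-0.070 → slack +0.699/-0.666; half-tol=0.070, Σhalf²=0.209683
  +D: nom +41.030 → Σnom=-28.360; wc +0.070/-0.476 → slack +0.769/-1.142; half-tol=0.273, Σhalf²=0.284212
  +E: nom +10.700 → Σnom=-17.660; wc +0.438/-0.160 → slack +1.207/-1.302; half-tol=0.299, Σhalf²=0.373613
  +F: nom +36.800 → Σnom=19.140; wc +0.380/-0.380 → slack +1.587/-1.682; half-tol=0.380, Σhalf²=0.518013
  -G: nom -35.310 → Σnom=-16.170; wc +0.240/-0.280 → slack +1.827/-1.962; half-tol=0.260, Σhalf²=0.585613
  +H: nom +38.100 → Σnom=21.930; wc +0.450/-0.390 → slack +2.277/-2.352; half-tol=0.420, Σhalf²=0.762013
  +I: nom +43.600 → Σnom=65.530; wc +0.390/-0.218 → slack +2.667/-2.570; half-tol=0.304, Σhalf²=0.854429
  +J: nom +48.000 → Σnom=113.530; wc +0.460/-0.472 → slack +3.127/-3.042; half-tol=0.466, Σhalf²=1.071585
Nominal = 113.530. Worst-case = [113.530 - 3.042, 113.530 + 3.127] = [110.488, 116.657]. RSS = √1.071585 = 1.035.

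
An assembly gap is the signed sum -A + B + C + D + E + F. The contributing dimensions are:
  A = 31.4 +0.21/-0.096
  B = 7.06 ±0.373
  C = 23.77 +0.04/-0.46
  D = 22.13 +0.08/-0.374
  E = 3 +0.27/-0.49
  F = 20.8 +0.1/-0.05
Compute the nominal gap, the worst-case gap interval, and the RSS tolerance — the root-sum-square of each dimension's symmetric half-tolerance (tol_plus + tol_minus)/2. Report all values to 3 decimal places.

Stack each dimension's contribution:
  -A: nom -31.400 → Σnom=-31.400; wc +0.096/-0.210 → slack +0.096/-0.210; half-tol=0.153, Σhalf²=0.023409
  +B: nom +7.060 → Σnom=-24.340; wc +0.373/-0.373 → slack +0.469/-0.583; half-tol=0.373, Σhalf²=0.162538
  +C: nom +23.770 → Σnom=-0.570; wc +0.040/-0.460 → slack +0.509/-1.043; half-tol=0.250, Σhalf²=0.225038
  +D: nom +22.130 → Σnom=21.560; wc +0.080/-0.374 → slack +0.589/-1.417; half-tol=0.227, Σhalf²=0.276567
  +E: nom +3.000 → Σnom=24.560; wc +0.270/-0.490 → slack +0.859/-1.907; half-tol=0.380, Σhalf²=0.420967
  +F: nom +20.800 → Σnom=45.360; wc +0.100/-0.050 → slack +0.959/-1.957; half-tol=0.075, Σhalf²=0.426592
Nominal = 45.360. Worst-case = [45.360 - 1.957, 45.360 + 0.959] = [43.403, 46.319]. RSS = √0.426592 = 0.653.

nominal=45.360 wc=[43.403,46.319] rss=0.653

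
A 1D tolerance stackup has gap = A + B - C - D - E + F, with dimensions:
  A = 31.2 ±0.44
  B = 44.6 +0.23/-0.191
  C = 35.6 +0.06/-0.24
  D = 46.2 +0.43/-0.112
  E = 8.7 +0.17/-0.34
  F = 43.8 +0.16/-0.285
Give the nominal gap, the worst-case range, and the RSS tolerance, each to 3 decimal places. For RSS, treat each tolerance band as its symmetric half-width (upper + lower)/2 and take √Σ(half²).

nominal=29.100 wc=[27.524,30.622] rss=0.670

Stack each dimension's contribution:
  +A: nom +31.200 → Σnom=31.200; wc +0.440/-0.440 → slack +0.440/-0.440; half-tol=0.440, Σhalf²=0.193600
  +B: nom +44.600 → Σnom=75.800; wc +0.230/-0.191 → slack +0.670/-0.631; half-tol=0.211, Σhalf²=0.237910
  -C: nom -35.600 → Σnom=40.200; wc +0.240/-0.060 → slack +0.910/-0.691; half-tol=0.150, Σhalf²=0.260410
  -D: nom -46.200 → Σnom=-6.000; wc +0.112/-0.430 → slack +1.022/-1.121; half-tol=0.271, Σhalf²=0.333851
  -E: nom -8.700 → Σnom=-14.700; wc +0.340/-0.170 → slack +1.362/-1.291; half-tol=0.255, Σhalf²=0.398876
  +F: nom +43.800 → Σnom=29.100; wc +0.160/-0.285 → slack +1.522/-1.576; half-tol=0.222, Σhalf²=0.448383
Nominal = 29.100. Worst-case = [29.100 - 1.576, 29.100 + 1.522] = [27.524, 30.622]. RSS = √0.448383 = 0.670.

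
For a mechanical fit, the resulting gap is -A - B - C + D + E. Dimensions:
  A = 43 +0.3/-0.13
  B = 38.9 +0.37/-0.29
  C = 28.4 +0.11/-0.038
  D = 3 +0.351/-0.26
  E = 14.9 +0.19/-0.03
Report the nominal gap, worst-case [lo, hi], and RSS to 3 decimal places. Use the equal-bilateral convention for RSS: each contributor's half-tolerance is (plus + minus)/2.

nominal=-92.400 wc=[-93.470,-91.401] rss=0.516

Stack each dimension's contribution:
  -A: nom -43.000 → Σnom=-43.000; wc +0.130/-0.300 → slack +0.130/-0.300; half-tol=0.215, Σhalf²=0.046225
  -B: nom -38.900 → Σnom=-81.900; wc +0.290/-0.370 → slack +0.420/-0.670; half-tol=0.330, Σhalf²=0.155125
  -C: nom -28.400 → Σnom=-110.300; wc +0.038/-0.110 → slack +0.458/-0.780; half-tol=0.074, Σhalf²=0.160601
  +D: nom +3.000 → Σnom=-107.300; wc +0.351/-0.260 → slack +0.809/-1.040; half-tol=0.305, Σhalf²=0.253931
  +E: nom +14.900 → Σnom=-92.400; wc +0.190/-0.030 → slack +0.999/-1.070; half-tol=0.110, Σhalf²=0.266031
Nominal = -92.400. Worst-case = [-92.400 - 1.070, -92.400 + 0.999] = [-93.470, -91.401]. RSS = √0.266031 = 0.516.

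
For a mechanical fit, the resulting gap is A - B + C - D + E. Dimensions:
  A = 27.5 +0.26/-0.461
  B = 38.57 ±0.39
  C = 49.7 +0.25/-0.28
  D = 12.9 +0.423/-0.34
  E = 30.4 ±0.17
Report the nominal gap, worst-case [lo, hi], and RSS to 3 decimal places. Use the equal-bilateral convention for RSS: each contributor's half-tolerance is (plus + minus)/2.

Stack each dimension's contribution:
  +A: nom +27.500 → Σnom=27.500; wc +0.260/-0.461 → slack +0.260/-0.461; half-tol=0.361, Σhalf²=0.129960
  -B: nom -38.570 → Σnom=-11.070; wc +0.390/-0.390 → slack +0.650/-0.851; half-tol=0.390, Σhalf²=0.282060
  +C: nom +49.700 → Σnom=38.630; wc +0.250/-0.280 → slack +0.900/-1.131; half-tol=0.265, Σhalf²=0.352285
  -D: nom -12.900 → Σnom=25.730; wc +0.340/-0.423 → slack +1.240/-1.554; half-tol=0.382, Σhalf²=0.497827
  +E: nom +30.400 → Σnom=56.130; wc +0.170/-0.170 → slack +1.410/-1.724; half-tol=0.170, Σhalf²=0.526728
Nominal = 56.130. Worst-case = [56.130 - 1.724, 56.130 + 1.410] = [54.406, 57.540]. RSS = √0.526728 = 0.726.

nominal=56.130 wc=[54.406,57.540] rss=0.726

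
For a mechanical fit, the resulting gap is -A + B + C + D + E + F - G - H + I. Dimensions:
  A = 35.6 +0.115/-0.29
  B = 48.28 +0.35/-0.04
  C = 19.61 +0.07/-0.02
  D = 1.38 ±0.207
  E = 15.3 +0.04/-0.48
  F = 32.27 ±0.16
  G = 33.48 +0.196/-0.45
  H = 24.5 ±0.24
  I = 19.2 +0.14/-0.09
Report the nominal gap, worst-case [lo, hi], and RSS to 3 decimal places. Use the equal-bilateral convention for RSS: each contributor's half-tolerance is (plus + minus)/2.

Stack each dimension's contribution:
  -A: nom -35.600 → Σnom=-35.600; wc +0.290/-0.115 → slack +0.290/-0.115; half-tol=0.202, Σhalf²=0.041006
  +B: nom +48.280 → Σnom=12.680; wc +0.350/-0.040 → slack +0.640/-0.155; half-tol=0.195, Σhalf²=0.079031
  +C: nom +19.610 → Σnom=32.290; wc +0.070/-0.020 → slack +0.710/-0.175; half-tol=0.045, Σhalf²=0.081056
  +D: nom +1.380 → Σnom=33.670; wc +0.207/-0.207 → slack +0.917/-0.382; half-tol=0.207, Σhalf²=0.123905
  +E: nom +15.300 → Σnom=48.970; wc +0.040/-0.480 → slack +0.957/-0.862; half-tol=0.260, Σhalf²=0.191505
  +F: nom +32.270 → Σnom=81.240; wc +0.160/-0.160 → slack +1.117/-1.022; half-tol=0.160, Σhalf²=0.217105
  -G: nom -33.480 → Σnom=47.760; wc +0.450/-0.196 → slack +1.567/-1.218; half-tol=0.323, Σhalf²=0.321434
  -H: nom -24.500 → Σnom=23.260; wc +0.240/-0.240 → slack +1.807/-1.458; half-tol=0.240, Σhalf²=0.379034
  +I: nom +19.200 → Σnom=42.460; wc +0.140/-0.090 → slack +1.947/-1.548; half-tol=0.115, Σhalf²=0.392259
Nominal = 42.460. Worst-case = [42.460 - 1.548, 42.460 + 1.947] = [40.912, 44.407]. RSS = √0.392259 = 0.626.

nominal=42.460 wc=[40.912,44.407] rss=0.626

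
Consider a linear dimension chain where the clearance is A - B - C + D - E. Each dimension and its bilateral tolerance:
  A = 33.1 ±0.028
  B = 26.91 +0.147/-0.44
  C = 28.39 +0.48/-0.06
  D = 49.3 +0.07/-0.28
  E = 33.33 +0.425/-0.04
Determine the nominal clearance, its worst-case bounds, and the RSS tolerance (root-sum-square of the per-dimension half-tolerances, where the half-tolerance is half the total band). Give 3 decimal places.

Stack each dimension's contribution:
  +A: nom +33.100 → Σnom=33.100; wc +0.028/-0.028 → slack +0.028/-0.028; half-tol=0.028, Σhalf²=0.000784
  -B: nom -26.910 → Σnom=6.190; wc +0.440/-0.147 → slack +0.468/-0.175; half-tol=0.293, Σhalf²=0.086926
  -C: nom -28.390 → Σnom=-22.200; wc +0.060/-0.480 → slack +0.528/-0.655; half-tol=0.270, Σhalf²=0.159826
  +D: nom +49.300 → Σnom=27.100; wc +0.070/-0.280 → slack +0.598/-0.935; half-tol=0.175, Σhalf²=0.190451
  -E: nom -33.330 → Σnom=-6.230; wc +0.040/-0.425 → slack +0.638/-1.360; half-tol=0.232, Σhalf²=0.244508
Nominal = -6.230. Worst-case = [-6.230 - 1.360, -6.230 + 0.638] = [-7.590, -5.592]. RSS = √0.244508 = 0.494.

nominal=-6.230 wc=[-7.590,-5.592] rss=0.494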